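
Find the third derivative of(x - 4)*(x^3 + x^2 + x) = 24*x - 18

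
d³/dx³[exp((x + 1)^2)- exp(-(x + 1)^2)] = (8*x^3*exp(2*x^2 + 4*x + 2) + 8*x^3 + 24*x^2*exp(2*x^2 + 4*x + 2) + 24*x^2 + 36*x*exp(2*x^2 + 4*x + 2) + 12*x + 20*exp(2*x^2 + 4*x + 2) - 4)*exp(-x^2 - 2*x - 1)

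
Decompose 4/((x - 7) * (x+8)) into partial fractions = -4/(15*(x + 8)) + 4/(15*(x - 7))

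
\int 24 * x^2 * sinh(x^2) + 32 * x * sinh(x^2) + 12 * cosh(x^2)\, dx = (12*x + 16)*cosh(x^2) + C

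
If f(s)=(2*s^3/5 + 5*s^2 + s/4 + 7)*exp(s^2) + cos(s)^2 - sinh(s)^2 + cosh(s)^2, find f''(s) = 8*s^5*exp(s^2)/5 + 20*s^4*exp(s^2) + 33*s^3*exp(s^2)/5 + 78*s^2*exp(s^2) + 39*s*exp(s^2)/10 + 24*exp(s^2) - 2*cos(2*s)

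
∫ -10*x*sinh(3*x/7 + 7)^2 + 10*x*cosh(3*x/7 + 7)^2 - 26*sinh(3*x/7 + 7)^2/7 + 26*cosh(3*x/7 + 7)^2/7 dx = 5*x^2 + 26*x/7 + C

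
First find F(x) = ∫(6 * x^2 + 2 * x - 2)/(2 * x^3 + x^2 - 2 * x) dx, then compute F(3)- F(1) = -log(3) + log(171)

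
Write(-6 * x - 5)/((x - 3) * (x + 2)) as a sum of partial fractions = -7/(5*(x + 2)) - 23/(5*(x - 3))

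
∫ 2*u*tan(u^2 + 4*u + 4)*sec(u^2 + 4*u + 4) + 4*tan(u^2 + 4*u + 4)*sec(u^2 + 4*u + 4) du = sec((u + 2)^2) + C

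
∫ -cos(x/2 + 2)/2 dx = -sin(x/2 + 2) + C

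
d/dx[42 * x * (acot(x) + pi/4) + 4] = (84*x^2*acot(x) + 21*pi*x^2 - 84*x + 84*acot(x) + 21*pi)/(2*x^2 + 2)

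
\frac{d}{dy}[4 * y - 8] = 4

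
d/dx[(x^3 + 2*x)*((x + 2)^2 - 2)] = 5*x^4 + 16*x^3 + 12*x^2 + 16*x + 4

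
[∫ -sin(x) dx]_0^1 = -1 + cos(1)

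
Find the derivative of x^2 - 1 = 2*x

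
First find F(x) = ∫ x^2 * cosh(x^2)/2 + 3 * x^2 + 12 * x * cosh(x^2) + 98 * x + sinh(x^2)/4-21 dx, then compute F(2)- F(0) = 162 + 13*sinh(4)/2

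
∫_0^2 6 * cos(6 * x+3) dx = -sin(3) + sin(15)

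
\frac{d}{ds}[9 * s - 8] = 9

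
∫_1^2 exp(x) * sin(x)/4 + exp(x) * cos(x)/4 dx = E*(-sin(1) + E*sin(2))/4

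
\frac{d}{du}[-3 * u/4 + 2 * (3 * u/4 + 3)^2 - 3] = 9*u/4 + 33/4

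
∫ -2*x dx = -x^2 + C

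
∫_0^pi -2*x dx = -pi^2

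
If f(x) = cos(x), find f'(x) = -sin(x)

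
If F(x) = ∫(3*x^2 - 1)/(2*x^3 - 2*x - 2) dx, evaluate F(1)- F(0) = 0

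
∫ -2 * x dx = -x^2 + C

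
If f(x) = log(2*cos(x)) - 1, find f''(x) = -1/cos(x)^2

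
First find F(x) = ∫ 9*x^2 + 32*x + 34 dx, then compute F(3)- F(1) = 274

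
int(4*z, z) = 2*z^2 + C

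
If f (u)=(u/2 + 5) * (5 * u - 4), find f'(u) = 5*u + 23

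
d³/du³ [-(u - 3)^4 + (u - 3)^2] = 72 - 24*u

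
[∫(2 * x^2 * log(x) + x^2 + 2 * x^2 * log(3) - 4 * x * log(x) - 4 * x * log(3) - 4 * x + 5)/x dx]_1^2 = -2*log(3) + log(6)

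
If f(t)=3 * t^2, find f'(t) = 6*t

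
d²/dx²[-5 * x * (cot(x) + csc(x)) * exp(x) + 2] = 5*(-x/tan(x) + 2*x*cos(x)/sin(x)^2 - 2*sqrt(2)*x*cos(x + pi/4)/sin(x)^3 - 2*x/sin(x)^3 - 2/tan(x) - 2/sin(x) + 2*cos(x)/sin(x)^2 + 2/sin(x)^2)*exp(x)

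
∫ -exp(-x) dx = exp(-x) + C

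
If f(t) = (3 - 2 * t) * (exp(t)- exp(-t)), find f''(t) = (-2*t*exp(2*t) + 2*t - exp(2*t) - 7)*exp(-t)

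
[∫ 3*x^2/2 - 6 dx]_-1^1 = -11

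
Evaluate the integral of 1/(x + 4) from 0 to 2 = -log(4) + log(6)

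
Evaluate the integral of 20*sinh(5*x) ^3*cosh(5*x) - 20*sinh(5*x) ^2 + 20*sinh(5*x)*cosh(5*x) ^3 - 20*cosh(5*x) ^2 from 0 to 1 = -2*sinh(10) - 1/4 + cosh(20)/4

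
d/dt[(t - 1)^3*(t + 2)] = 4*t^3 - 3*t^2 - 6*t + 5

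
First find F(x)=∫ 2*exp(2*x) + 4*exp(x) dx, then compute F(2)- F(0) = -9 + (2 + exp(2))^2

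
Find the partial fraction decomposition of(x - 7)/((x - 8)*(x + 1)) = 8/(9*(x + 1)) + 1/(9*(x - 8))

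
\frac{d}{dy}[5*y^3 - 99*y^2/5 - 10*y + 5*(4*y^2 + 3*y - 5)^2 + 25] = 320*y^3 + 375*y^2 - 1748*y/5 - 160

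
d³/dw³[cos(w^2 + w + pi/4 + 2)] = 8*w^3*sin(w^2 + w + pi/4 + 2) + 12*w^2*sin(w^2 + w + pi/4 + 2) + 6*w*sin(w^2 + w + pi/4 + 2) - 12*w*cos(w^2 + w + pi/4 + 2) + sin(w^2 + w + pi/4 + 2) - 6*cos(w^2 + w + pi/4 + 2)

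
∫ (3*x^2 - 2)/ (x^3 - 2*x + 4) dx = log(x^3 - 2*x + 4) + C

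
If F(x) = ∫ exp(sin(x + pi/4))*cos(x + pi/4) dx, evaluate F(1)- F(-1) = -exp(cos(pi/4 + 1)) + exp(sin(pi/4 + 1))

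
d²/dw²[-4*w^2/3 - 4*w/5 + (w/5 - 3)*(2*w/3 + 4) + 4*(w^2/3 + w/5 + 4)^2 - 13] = 16*w^2/3 + 16*w/5 + 1444/75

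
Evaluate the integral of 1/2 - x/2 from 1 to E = -3*E/2 - (-2 + E/2)^2 + 15/4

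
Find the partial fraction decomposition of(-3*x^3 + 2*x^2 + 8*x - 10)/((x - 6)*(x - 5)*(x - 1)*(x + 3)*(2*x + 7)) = 614/(969*(2*x + 7)) - 65/(288*(x + 3)) - 1/(240*(x - 1)) + 295/(544*(x - 5)) - 538/(855*(x - 6))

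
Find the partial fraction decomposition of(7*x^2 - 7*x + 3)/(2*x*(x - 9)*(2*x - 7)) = -257/(154*(2*x - 7)) + 169/(66*(x - 9)) + 1/(42*x)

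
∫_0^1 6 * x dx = 3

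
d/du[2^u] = 2^u*log(2)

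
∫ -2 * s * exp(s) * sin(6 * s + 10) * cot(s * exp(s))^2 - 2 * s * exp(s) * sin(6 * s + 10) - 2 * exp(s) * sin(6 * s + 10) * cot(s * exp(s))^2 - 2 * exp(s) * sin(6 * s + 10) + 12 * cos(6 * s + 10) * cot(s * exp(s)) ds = 2*sin(6*s + 10)*cot(s*exp(s)) + C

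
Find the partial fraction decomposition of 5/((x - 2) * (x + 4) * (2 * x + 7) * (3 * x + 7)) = -27/(91*(3*x + 7)) + 40/(77*(2*x + 7)) - 1/(6*(x + 4)) + 5/(858*(x - 2))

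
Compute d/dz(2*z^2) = 4*z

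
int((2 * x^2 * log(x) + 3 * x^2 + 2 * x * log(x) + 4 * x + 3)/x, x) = ((x + 1)^2 + 2)*(log(x) + 1) + C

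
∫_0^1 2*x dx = 1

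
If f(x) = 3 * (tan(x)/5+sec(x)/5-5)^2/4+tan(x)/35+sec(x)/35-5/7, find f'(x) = (21*sin(x)^2/cos(x) - 515*sin(x) + 42*sin(x)/cos(x) - 515 + 21/cos(x))/(350*cos(x)^2)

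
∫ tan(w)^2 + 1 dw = tan(w) + C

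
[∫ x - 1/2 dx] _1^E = -E/2 + exp(2)/2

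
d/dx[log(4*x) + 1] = 1/x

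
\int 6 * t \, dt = 3*t^2 + C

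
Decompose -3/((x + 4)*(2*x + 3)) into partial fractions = -6/(5*(2*x + 3)) + 3/(5*(x + 4))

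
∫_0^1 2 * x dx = 1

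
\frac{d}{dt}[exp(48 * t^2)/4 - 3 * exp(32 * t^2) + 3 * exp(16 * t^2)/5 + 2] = 24*t*exp(48*t^2) - 192*t*exp(32*t^2) + 96*t*exp(16*t^2)/5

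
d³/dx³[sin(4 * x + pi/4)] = -64*cos(4*x + pi/4)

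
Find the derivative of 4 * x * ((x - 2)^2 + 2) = 12*x^2 - 32*x + 24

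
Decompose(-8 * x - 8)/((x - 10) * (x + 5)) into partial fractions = -32/(15*(x + 5)) - 88/(15*(x - 10))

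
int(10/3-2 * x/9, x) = -x^2/9 + 10*x/3 + C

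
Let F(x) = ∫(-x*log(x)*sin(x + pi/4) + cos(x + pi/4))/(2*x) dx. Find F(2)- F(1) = log(2)*cos(pi/4 + 2)/2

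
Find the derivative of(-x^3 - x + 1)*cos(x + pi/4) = x^3*sin(x + pi/4) - 3*x^2*cos(x + pi/4) + x*sin(x + pi/4) - sqrt(2)*cos(x)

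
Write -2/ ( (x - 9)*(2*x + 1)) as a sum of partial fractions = 4/(19*(2*x + 1)) - 2/(19*(x - 9))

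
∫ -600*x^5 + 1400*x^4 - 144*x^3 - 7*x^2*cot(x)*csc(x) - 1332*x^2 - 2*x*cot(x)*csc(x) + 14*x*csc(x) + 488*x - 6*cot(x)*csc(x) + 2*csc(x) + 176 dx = -20*x^3 + 28*x^2 + 16*x + (7*x^2 + 2*x + 6)*csc(x) - 4*(5*x^3 - 7*x^2 - 4*x + 5)^2 + C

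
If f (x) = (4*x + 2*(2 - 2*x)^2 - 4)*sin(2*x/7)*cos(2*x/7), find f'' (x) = -64*x^2*sin(4*x/7)/49 + 128*x*(1 - cos(2*x/7))^2/7 + 96*x*sin(4*x/7)/49 + 256*x*cos(2*x/7)/7 - 192*x/7 - 96*(1 - cos(2*x/7))^2/7 + 360*sin(4*x/7)/49 - 192*cos(2*x/7)/7 + 144/7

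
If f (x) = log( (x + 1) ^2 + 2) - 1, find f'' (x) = (-2*x^2 - 4*x + 2)/(x^4 + 4*x^3 + 10*x^2 + 12*x + 9)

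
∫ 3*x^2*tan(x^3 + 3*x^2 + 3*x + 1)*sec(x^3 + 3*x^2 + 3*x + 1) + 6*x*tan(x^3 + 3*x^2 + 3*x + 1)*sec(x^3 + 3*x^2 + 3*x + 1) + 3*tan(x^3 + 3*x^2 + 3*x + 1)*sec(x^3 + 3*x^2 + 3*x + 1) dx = sec((x + 1)^3) + C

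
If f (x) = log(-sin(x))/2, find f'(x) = 1/(2*tan(x))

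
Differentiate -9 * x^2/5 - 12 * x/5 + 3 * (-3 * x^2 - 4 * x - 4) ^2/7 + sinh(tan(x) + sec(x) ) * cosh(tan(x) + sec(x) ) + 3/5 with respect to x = 108*x^3/7 + 216*x^2/7 + 1074*x/35 + sin(x)*cosh(2*tan(x) + 2/cos(x))/cos(x)^2 + 396/35 + cosh(2*tan(x) + 2/cos(x))/cos(x)^2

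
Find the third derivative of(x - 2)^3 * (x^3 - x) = 120*x^3 - 360*x^2 + 264*x - 12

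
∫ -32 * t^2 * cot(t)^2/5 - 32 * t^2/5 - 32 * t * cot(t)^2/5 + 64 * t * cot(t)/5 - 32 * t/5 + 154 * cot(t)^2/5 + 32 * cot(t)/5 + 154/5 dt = 2*(4*t - 7)*(4*t + 11)*cot(t)/5 + C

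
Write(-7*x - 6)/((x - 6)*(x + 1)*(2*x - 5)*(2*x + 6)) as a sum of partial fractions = 94/(539*(2*x - 5)) - 5/(132*(x + 3)) + 1/(196*(x + 1)) - 8/(147*(x - 6))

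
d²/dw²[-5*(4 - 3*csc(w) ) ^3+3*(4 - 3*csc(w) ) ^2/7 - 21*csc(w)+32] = 3*(-1607/7 + 5004/(7*sin(w)) + 379/(7*sin(w)^2) - 7506/(7*sin(w)^3) + 540/sin(w)^4)/sin(w)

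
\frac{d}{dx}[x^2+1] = 2*x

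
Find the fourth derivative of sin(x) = sin(x)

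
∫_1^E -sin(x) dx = cos(E) - cos(1)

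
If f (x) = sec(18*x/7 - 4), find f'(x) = 18*tan(18*x/7 - 4)*sec(18*x/7 - 4)/7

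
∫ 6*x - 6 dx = 3*x^2 - 6*x + C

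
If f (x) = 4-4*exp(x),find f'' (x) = -4*exp(x)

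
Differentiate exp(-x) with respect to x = -exp(-x)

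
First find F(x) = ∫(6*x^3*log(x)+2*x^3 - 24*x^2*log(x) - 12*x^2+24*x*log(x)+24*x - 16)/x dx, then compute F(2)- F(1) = 0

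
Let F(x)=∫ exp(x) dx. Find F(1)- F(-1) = E - exp(-1)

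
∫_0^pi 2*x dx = pi^2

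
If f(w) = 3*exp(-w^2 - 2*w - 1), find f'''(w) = (-24*w^3 - 72*w^2 - 36*w + 12)*exp(-w^2 - 2*w - 1)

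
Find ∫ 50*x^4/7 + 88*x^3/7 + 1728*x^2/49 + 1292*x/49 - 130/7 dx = 10*x^5/7 + 22*x^4/7 + 576*x^3/49 + 646*x^2/49 - 130*x/7 + C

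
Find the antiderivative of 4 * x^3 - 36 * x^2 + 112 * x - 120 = x^4 - 12*x^3 + 56*x^2 - 120*x + C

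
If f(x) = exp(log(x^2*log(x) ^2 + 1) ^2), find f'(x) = (4*x*exp(log(x^2*log(x)^2 + 1)^2)*log(x)^2*log(x^2*log(x)^2 + 1) + 4*x*exp(log(x^2*log(x)^2 + 1)^2)*log(x)*log(x^2*log(x)^2 + 1))/(x^2*log(x)^2 + 1)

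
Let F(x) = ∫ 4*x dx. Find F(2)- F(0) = 8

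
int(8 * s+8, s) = 4*s^2 + 8*s + C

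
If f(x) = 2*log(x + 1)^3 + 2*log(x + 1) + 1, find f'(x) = (6*log(x + 1)^2 + 2)/(x + 1)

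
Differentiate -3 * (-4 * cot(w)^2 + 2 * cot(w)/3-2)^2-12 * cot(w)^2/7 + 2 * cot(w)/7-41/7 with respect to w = 192*cot(w)^5 - 48*cot(w)^4 + 6176*cot(w)^3/21 - 394*cot(w)^2/7 + 2144*cot(w)/21 - 58/7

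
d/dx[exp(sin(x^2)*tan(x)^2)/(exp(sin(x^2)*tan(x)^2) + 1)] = 2*(x*cos(x^2)*tan(x) + sin(x^2)*tan(x)^2 + sin(x^2))*exp(sin(x^2)*tan(x)^2)*tan(x)/(exp(sin(x^2)*tan(x)^2) + 1)^2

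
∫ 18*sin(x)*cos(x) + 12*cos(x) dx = (3*sin(x) + 2)^2 + C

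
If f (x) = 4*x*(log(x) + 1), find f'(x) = 4*log(x) + 8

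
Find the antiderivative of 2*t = t^2 + C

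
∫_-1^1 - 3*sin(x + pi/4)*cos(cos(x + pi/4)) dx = -3*sin(sin(pi/4 + 1)) + 3*sin(cos(pi/4 + 1))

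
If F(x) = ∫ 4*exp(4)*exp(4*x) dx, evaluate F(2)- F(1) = -exp(8) + exp(12)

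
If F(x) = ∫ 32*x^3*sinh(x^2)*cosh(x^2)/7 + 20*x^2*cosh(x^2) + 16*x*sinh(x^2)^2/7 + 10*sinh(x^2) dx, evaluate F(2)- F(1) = -10*sinh(1) - 8*sinh(1)^2/7 + 20*sinh(4) + 32*sinh(4)^2/7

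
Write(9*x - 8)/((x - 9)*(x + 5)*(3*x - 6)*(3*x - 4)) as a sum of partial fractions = 18/(437*(3*x - 4)) + 53/(5586*(x + 5)) - 5/(147*(x - 2)) + 73/(6762*(x - 9))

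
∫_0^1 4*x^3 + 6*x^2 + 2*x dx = 4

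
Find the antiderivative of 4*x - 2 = 2*x^2 - 2*x + C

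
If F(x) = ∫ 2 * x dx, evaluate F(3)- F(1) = 8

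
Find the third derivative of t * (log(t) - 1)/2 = -1/(2*t^2)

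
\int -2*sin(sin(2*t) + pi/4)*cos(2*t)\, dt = cos(sin(2*t) + pi/4) + C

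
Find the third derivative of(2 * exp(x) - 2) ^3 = 216*exp(3*x) - 192*exp(2*x) + 24*exp(x)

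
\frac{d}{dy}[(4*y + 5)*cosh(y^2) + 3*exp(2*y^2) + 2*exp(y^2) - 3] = 8*y^2*sinh(y^2) + 12*y*exp(2*y^2) + 4*y*exp(y^2) + 10*y*sinh(y^2) + 4*cosh(y^2)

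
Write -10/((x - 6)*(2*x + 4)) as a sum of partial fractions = 5/(8*(x + 2)) - 5/(8*(x - 6))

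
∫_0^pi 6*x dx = 3*pi^2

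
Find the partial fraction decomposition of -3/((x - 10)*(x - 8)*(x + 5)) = -1/(65*(x + 5)) + 3/(26*(x - 8)) - 1/(10*(x - 10))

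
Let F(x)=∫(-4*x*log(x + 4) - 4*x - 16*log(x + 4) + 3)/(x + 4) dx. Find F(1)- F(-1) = -7*log(3) - log(5)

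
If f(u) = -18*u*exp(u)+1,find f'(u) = -18*u*exp(u) - 18*exp(u)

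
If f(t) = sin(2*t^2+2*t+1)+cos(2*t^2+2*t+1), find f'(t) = -4*t*sin(2*t^2 + 2*t + 1) + 4*t*cos(2*t^2 + 2*t + 1) - 2*sin(2*t^2 + 2*t + 1) + 2*cos(2*t^2 + 2*t + 1)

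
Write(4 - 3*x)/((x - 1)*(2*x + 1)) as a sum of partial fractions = -11/(3*(2*x + 1)) + 1/(3*(x - 1))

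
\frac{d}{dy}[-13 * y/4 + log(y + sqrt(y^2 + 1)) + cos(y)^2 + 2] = (-4*y^2*sin(2*y) - 13*y^2 - 4*y*sqrt(y^2 + 1)*sin(2*y) - 13*y*sqrt(y^2 + 1) + 4*y + 4*sqrt(y^2 + 1) - 4*sin(2*y) - 13)/(4*y^2 + 4*y*sqrt(y^2 + 1) + 4)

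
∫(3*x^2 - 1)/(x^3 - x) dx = log(2*x^3 - 2*x) + C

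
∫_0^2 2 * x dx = 4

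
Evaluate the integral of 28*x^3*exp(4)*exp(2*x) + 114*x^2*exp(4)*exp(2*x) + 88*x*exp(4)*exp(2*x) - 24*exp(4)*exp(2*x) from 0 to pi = 16*exp(4) + (4 + 2*pi)*(-4 + 4*pi + 7*pi^2)*exp(4 + 2*pi)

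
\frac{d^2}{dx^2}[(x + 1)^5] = 20*x^3 + 60*x^2 + 60*x + 20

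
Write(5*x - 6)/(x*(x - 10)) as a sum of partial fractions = 22/(5*(x - 10)) + 3/(5*x)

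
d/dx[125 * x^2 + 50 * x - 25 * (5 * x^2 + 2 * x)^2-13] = -2500*x^3 - 1500*x^2 + 50*x + 50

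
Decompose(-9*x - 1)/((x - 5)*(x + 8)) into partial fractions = -71/(13*(x + 8)) - 46/(13*(x - 5))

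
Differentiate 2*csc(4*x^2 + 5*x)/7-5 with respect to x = -4*(8*x + 5)*cos(x*(4*x + 5))/(7*(1 - cos(2*x*(4*x + 5))))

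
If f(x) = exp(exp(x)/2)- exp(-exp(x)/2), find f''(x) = (-exp(2*x) + 2*exp(x) + 2*exp(x + exp(x)) + exp(2*x + exp(x)))*exp(-exp(x)/2)/4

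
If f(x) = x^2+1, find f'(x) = 2*x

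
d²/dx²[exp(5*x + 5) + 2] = 25*exp(5*x + 5)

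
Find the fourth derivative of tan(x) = 24*tan(x)^5 + 40*tan(x)^3 + 16*tan(x)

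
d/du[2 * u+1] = 2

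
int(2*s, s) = s^2 + C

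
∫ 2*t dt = t^2 + C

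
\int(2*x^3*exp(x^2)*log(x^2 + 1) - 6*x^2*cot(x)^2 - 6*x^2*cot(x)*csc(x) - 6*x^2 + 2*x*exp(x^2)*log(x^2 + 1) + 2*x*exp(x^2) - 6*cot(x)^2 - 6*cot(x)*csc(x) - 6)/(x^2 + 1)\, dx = exp(x^2)*log(x^2 + 1) + 6*cot(x) + 6*csc(x) + C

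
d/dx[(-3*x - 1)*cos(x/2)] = 3*x*sin(x/2)/2 + sin(x/2)/2 - 3*cos(x/2)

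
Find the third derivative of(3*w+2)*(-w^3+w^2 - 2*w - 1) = 6 - 72*w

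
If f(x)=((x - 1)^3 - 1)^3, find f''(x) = 72*x^7 - 504*x^6 + 1512*x^5 - 2610*x^4 + 2880*x^3 - 2052*x^2 + 882*x - 180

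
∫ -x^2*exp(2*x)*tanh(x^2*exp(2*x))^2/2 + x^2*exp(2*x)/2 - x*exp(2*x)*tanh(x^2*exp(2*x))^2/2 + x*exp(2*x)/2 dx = tanh(x^2*exp(2*x))/4 + C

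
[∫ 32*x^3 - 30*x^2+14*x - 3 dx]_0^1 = 2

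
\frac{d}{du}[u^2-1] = 2*u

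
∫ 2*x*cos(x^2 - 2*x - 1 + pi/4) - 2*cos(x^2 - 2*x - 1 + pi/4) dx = sin((x - 1)^2 - 2 + pi/4) + C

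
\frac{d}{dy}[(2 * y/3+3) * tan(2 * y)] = 4*y/(3*cos(2*y)^2) + 2*tan(2*y)/3 + 6/cos(2*y)^2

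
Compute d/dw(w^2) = 2*w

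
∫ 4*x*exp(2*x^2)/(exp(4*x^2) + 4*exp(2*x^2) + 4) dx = (exp(2*x^2) + 1)/(exp(2*x^2) + 2) + C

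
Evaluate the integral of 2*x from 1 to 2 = 3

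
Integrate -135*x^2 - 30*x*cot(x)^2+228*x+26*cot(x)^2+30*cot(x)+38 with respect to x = (15*x - 13)*(-3*x^2 + 6*x + 2*cot(x) + 6) + C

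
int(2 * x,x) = x^2 + C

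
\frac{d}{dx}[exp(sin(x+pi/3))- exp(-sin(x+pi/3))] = (exp(sqrt(3)*cos(x))*exp(sin(x)) + 1)*exp(-sin(x + pi/3))*cos(x + pi/3)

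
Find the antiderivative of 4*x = 2*x^2 + C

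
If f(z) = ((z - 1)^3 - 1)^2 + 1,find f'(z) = 6*z^5 - 30*z^4 + 60*z^3 - 66*z^2 + 42*z - 12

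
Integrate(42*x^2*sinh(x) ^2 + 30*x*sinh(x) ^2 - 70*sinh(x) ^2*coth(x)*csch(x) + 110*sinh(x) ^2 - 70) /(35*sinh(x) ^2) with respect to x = 2*x^3/5 + 3*x^2/7 + 22*x/7 + 2*coth(x) + 2*csch(x) + C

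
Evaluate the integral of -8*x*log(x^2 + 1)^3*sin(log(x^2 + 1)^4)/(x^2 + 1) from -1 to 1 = 0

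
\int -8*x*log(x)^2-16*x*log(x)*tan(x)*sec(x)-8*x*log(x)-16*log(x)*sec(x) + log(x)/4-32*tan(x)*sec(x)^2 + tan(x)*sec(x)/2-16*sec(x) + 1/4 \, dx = x*log(x)/4 - 4*(x*log(x) + 2*sec(x))^2 + sec(x)/2 + C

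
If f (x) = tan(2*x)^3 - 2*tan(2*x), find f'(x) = 6*tan(2*x)^4 + 2*tan(2*x)^2 - 4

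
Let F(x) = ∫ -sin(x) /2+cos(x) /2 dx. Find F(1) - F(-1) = sin(1)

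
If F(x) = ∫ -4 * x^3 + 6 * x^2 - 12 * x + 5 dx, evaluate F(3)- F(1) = -66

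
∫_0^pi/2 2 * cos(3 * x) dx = -2/3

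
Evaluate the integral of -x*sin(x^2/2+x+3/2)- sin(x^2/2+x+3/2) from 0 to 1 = cos(3) - cos(3/2)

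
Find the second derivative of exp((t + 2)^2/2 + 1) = t^2*exp(t^2/2 + 2*t + 3) + 4*t*exp(t^2/2 + 2*t + 3) + 5*exp(t^2/2 + 2*t + 3)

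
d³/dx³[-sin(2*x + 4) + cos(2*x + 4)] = 8*sin(2*x + 4) + 8*cos(2*x + 4)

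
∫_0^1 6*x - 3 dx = 0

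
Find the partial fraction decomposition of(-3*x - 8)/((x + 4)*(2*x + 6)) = -2/(x + 4) + 1/(2*(x + 3))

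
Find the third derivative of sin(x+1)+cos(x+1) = sin(x + 1) - cos(x + 1)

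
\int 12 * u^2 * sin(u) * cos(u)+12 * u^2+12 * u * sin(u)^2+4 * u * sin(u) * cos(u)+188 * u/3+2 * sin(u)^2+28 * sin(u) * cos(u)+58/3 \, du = 2*(2*u + 3*sin(u)^2 + 15)*(u^2 + u/3 + 7/3) + C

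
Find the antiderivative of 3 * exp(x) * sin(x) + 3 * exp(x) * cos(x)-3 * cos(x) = (3*exp(x) - 3)*sin(x) + C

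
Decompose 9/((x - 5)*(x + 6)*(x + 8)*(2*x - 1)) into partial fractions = -8/(221*(2*x - 1)) - 9/(442*(x + 8)) + 9/(286*(x + 6)) + 1/(143*(x - 5))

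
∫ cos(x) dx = sin(x) + C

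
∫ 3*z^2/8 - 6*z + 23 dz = z^3/8 - 3*z^2 + 23*z + C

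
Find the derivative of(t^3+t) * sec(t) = (t^3*sin(t)/cos(t) + 3*t^2 + t*sin(t)/cos(t) + 1)/cos(t)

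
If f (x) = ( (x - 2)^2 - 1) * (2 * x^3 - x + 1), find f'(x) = 10*x^4 - 32*x^3 + 15*x^2 + 10*x - 7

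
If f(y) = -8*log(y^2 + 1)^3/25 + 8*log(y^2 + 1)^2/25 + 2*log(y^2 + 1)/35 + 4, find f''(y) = (336*y^2*log(y^2 + 1)^2 - 1568*y^2*log(y^2 + 1) + 428*y^2 - 336*log(y^2 + 1)^2 + 224*log(y^2 + 1) + 20)/(175*y^4 + 350*y^2 + 175)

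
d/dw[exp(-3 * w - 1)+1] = -3*exp(-3*w - 1)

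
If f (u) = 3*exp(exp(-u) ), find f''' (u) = (-9*exp(u + exp(-u)) - 3*exp(2*u + exp(-u)) - 3*exp(exp(-u)))*exp(-3*u)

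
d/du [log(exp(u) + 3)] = exp(u)/(exp(u) + 3)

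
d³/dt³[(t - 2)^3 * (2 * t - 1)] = 48*t - 78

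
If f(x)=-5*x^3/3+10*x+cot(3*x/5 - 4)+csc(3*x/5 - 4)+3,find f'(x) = -5*x^2 - 3*cot(3*x/5 - 4)^2/5 - 3*cot(3*x/5 - 4)*csc(3*x/5 - 4)/5 + 47/5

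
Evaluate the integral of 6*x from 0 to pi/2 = 3*pi^2/4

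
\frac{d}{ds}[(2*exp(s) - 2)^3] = 24*exp(3*s) - 48*exp(2*s) + 24*exp(s)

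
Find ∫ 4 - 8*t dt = -4*t^2 + 4*t + C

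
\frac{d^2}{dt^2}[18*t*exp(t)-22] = 18*t*exp(t) + 36*exp(t)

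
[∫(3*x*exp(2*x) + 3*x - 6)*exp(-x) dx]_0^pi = (-3 + 3*pi)*(-exp(-pi) + exp(pi))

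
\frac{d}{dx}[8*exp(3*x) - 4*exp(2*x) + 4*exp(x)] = 24*exp(3*x) - 8*exp(2*x) + 4*exp(x)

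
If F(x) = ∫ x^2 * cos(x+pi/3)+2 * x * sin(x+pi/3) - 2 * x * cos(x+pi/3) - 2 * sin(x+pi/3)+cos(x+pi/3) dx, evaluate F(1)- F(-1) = -4*cos(pi/6 + 1)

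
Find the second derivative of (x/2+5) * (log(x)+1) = (x - 10)/(2*x^2)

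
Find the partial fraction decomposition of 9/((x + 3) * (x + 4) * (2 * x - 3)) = 4/(11*(2*x - 3)) + 9/(11*(x + 4)) - 1/(x + 3)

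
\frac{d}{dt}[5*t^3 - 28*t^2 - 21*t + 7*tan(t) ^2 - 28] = 15*t^2 - 56*t + 14*sin(t)/cos(t)^3 - 21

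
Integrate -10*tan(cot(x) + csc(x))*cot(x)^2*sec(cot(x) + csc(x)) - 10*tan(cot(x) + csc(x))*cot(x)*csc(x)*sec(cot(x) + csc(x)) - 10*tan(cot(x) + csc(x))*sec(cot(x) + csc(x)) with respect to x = 10*sec(cot(x) + csc(x)) + C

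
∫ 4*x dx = 2*x^2 + C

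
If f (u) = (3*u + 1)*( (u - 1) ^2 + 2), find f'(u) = 9*u^2 - 10*u + 7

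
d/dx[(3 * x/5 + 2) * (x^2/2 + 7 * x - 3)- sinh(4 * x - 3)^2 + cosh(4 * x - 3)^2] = 9*x^2/10 + 52*x/5 + 61/5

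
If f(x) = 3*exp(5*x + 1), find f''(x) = 75*exp(5*x + 1)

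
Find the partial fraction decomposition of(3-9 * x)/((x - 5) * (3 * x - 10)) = 81/(5*(3*x - 10)) - 42/(5*(x - 5))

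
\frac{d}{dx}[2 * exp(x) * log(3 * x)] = (2*x*exp(x)*log(x) + 2*x*exp(x)*log(3) + 2*exp(x))/x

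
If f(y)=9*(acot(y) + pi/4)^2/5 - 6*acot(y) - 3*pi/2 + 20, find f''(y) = (36*y*acot(y) - 60*y + 9*pi*y + 18)/(5*y^4 + 10*y^2 + 5)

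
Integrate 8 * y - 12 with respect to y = 4*y^2 - 12*y + C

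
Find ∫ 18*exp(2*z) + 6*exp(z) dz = (3*exp(z) + 1)^2 + C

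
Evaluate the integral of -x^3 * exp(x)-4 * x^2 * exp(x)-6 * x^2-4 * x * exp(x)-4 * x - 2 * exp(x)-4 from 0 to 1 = -4*E - 8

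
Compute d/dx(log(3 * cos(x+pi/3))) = -tan(x + pi/3)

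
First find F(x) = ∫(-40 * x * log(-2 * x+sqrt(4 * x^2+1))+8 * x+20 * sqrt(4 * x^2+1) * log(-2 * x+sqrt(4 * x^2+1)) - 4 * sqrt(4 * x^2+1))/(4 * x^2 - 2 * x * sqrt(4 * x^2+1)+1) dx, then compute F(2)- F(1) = -5*log(-4 + sqrt(17))^2 + 2*log(-4 + sqrt(17)) - 2*log(-2 + sqrt(5)) + 5*log(-2 + sqrt(5))^2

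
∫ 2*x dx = x^2 + C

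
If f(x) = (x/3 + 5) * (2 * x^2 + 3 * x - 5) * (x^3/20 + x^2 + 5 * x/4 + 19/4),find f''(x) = x^4 + 73*x^3/3 + 150*x^2 + 174*x + 527/6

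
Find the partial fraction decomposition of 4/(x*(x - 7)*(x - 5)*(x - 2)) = 2/(15*(x - 2)) - 2/(15*(x - 5)) + 2/(35*(x - 7)) - 2/(35*x)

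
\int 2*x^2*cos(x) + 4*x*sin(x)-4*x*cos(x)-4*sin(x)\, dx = 2*x*(x - 2)*sin(x) + C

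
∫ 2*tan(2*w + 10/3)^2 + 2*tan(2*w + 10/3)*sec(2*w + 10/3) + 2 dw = tan(2*w + 10/3) + sec(2*w + 10/3) + C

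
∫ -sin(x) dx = cos(x) + C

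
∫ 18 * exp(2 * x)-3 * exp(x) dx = (9*exp(x) - 3)*exp(x) + C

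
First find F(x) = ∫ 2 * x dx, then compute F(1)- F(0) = 1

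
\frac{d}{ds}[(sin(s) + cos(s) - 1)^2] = 2*cos(2*s) - 2*sqrt(2)*cos(s + pi/4)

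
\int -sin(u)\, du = cos(u) + C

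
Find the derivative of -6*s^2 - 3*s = -12*s - 3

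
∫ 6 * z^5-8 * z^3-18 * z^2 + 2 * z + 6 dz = z^6 - 2*z^4 - 6*z^3 + z^2 + 6*z + C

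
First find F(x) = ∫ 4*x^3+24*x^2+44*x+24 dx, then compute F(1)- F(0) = 55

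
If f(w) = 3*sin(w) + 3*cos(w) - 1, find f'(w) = -3*sin(w) + 3*cos(w)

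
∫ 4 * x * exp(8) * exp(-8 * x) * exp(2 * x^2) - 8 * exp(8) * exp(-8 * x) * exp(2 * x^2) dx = exp(2*(x - 2)^2) + C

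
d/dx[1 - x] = -1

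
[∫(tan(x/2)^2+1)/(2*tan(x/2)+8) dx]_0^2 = -log(4) + log(tan(1) + 4)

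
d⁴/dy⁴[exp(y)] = exp(y)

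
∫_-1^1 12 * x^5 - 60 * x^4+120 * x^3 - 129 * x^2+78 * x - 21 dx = -152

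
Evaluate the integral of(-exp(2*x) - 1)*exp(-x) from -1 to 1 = -2*E + 2*exp(-1)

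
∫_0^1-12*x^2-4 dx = -8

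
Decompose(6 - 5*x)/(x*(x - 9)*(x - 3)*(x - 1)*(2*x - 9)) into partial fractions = 88/(567*(2*x - 9)) - 1/(112*(x - 1)) - 1/(12*(x - 3)) - 13/(1296*(x - 9)) + 2/(81*x)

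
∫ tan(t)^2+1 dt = tan(t) + C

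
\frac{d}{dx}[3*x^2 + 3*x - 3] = 6*x + 3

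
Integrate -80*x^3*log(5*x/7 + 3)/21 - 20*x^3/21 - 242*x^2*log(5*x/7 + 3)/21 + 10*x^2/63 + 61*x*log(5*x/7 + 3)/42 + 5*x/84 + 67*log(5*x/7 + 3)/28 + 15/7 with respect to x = (5*x + 21)*(-48*x^3 + 8*x^2 + 3*x + 108)*log(5*x/7 + 3)/252 + C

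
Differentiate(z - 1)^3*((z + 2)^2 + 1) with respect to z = 5*z^4 + 4*z^3 - 12*z^2 - 8*z + 11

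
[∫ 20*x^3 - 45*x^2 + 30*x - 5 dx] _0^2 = 10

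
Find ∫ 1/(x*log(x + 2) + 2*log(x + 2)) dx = log(log(x + 2)) + C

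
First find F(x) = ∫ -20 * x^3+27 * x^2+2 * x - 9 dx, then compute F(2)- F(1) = -18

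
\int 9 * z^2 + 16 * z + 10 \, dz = 3*z^3 + 8*z^2 + 10*z + C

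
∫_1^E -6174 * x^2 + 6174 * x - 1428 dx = -6*(-3 + 7*E)^3 + 156 + 84*E + 9*(-3 + 7*E)^2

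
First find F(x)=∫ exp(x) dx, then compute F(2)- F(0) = -1 + exp(2)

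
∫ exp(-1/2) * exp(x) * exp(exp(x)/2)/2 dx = exp(exp(x)/2 - 1/2) + C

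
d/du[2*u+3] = 2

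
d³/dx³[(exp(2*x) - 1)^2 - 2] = 64*exp(4*x) - 16*exp(2*x)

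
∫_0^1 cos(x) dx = sin(1)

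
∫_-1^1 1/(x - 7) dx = -log(8) + log(6)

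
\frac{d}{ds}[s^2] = 2*s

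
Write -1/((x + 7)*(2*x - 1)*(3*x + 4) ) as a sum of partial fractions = 9/(187*(3*x + 4)) - 4/(165*(2*x - 1)) - 1/(255*(x + 7))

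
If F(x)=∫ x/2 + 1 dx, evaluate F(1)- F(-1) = 2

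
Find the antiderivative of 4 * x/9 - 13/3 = 2*x^2/9 - 13*x/3 + C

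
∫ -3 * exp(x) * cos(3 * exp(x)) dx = -sin(3*exp(x)) + C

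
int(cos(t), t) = sin(t) + C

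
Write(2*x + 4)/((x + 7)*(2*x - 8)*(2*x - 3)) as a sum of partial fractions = -14/(85*(2*x - 3)) - 5/(187*(x + 7)) + 6/(55*(x - 4))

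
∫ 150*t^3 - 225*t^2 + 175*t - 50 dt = 75*t^4/2 - 75*t^3 + 175*t^2/2 - 50*t + C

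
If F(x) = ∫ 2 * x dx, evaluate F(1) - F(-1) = 0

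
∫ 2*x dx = x^2 + C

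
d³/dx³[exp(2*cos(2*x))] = 32*(16*sin(x)^4 - 28*sin(x)^2 + 7)*exp(2)*exp(-4*sin(x)^2)*sin(x)*cos(x)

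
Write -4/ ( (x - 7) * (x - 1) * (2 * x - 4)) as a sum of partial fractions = -1/(3*(x - 1)) + 2/(5*(x - 2)) - 1/(15*(x - 7))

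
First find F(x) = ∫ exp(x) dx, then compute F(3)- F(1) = -E + exp(3)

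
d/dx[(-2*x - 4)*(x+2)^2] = -6*x^2 - 24*x - 24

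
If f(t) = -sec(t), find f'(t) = -tan(t)*sec(t)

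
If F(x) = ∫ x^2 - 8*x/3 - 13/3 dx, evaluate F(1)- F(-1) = -8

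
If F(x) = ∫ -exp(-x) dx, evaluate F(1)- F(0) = -1 + exp(-1)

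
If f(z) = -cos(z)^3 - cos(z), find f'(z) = (4 - 3*sin(z)^2)*sin(z)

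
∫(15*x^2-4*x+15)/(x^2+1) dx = 15*x - 2*log(x^2 + 1) + C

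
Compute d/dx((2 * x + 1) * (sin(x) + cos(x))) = -2*x*sin(x) + 2*x*cos(x) + sin(x) + 3*cos(x)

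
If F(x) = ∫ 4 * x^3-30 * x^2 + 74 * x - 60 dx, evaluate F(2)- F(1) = -4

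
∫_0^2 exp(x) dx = -1 + exp(2)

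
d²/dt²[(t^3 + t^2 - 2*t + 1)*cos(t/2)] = -t^3*cos(t/2)/4 - 3*t^2*sin(t/2) - t^2*cos(t/2)/4 - 2*t*sin(t/2) + 13*t*cos(t/2)/2 + 2*sin(t/2) + 7*cos(t/2)/4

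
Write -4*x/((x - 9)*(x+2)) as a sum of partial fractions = -8/(11*(x + 2)) - 36/(11*(x - 9))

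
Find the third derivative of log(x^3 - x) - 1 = (6*x^6 + 6*x^4 + 6*x^2 - 2)/(x^9 - 3*x^7 + 3*x^5 - x^3)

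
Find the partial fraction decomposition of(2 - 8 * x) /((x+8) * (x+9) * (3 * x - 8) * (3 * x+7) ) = -31/(850*(3*x + 7)) - 29/(2800*(3*x - 8)) - 37/(350*(x + 9)) + 33/(272*(x + 8))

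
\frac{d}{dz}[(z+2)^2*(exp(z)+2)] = z^2*exp(z) + 6*z*exp(z) + 4*z + 8*exp(z) + 8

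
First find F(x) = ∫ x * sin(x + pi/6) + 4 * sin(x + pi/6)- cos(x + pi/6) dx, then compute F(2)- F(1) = 5*cos(pi/6 + 1) - 6*cos(pi/6 + 2)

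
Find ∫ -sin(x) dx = cos(x) + C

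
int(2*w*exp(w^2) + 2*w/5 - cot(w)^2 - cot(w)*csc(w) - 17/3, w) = (w - 15)*(3*w - 25)/15 + exp(w^2) + cot(w) + csc(w) + C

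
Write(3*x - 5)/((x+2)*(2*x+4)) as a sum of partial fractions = 3/(2*(x + 2)) - 11/(2*(x + 2)^2)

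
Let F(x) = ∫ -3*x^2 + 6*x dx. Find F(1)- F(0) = 2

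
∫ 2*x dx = x^2 + C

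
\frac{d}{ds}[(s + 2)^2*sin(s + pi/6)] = s^2*cos(s + pi/6) + 2*s*sin(s + pi/6) + 4*s*cos(s + pi/6) + 4*sin(s + pi/6) + 4*cos(s + pi/6)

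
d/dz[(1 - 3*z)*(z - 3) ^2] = -9*z^2 + 38*z - 33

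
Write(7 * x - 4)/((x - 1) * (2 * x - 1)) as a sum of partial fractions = 1/(2*x - 1) + 3/(x - 1)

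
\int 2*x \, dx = x^2 + C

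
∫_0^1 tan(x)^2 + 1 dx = tan(1)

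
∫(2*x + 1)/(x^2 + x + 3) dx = log(2*x^2 + 2*x + 6) + C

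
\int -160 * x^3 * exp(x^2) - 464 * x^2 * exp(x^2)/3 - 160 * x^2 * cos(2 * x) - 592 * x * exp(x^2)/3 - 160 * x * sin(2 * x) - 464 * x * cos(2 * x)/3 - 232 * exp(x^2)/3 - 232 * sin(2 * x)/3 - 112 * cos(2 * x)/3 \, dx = (exp(x^2) + sin(2*x))*(8*x/3 - 20*(2*x + 1)^2 + 4/3) + C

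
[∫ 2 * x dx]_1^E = -1 + exp(2)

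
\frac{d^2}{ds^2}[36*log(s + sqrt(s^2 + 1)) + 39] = (-72*s^3 - 72*s^2*sqrt(s^2 + 1) - 36*s)/(2*s^5 + 2*s^4*sqrt(s^2 + 1) + 4*s^3 + 3*s^2*sqrt(s^2 + 1) + 2*s + sqrt(s^2 + 1))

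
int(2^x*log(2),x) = 2^x + C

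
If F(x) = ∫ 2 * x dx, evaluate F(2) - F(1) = 3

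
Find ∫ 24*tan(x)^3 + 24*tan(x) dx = 12*tan(x)^2 + C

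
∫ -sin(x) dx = cos(x) + C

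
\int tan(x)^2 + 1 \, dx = tan(x) + C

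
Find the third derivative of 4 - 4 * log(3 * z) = -8/z^3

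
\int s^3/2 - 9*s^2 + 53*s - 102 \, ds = s^4/8 - 3*s^3 + 53*s^2/2 - 102*s + C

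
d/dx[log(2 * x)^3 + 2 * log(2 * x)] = (3*log(x)^2 + 6*log(2)*log(x) + 3*log(2)^2 + 2)/x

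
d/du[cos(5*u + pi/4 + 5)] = -5*sin(5*u + pi/4 + 5)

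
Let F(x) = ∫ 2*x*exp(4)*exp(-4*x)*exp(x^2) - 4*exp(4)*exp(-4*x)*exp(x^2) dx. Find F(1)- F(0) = E - exp(4)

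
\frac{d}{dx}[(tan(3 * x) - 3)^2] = 6*(sin(3*x)/cos(3*x) - 3)/cos(3*x)^2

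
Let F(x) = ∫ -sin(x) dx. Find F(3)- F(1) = cos(3) - cos(1)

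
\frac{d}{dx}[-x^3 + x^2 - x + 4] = -3*x^2 + 2*x - 1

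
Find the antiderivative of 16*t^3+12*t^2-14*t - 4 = 4*t^4 + 4*t^3 - 7*t^2 - 4*t + C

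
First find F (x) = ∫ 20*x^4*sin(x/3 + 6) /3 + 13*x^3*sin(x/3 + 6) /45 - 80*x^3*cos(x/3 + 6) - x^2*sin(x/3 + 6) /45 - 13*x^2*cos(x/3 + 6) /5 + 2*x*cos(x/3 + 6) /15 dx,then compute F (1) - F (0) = -104*cos(19/3)/5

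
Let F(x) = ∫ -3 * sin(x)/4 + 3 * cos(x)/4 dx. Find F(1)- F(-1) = 3*sin(1)/2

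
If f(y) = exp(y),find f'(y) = exp(y)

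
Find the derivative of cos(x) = -sin(x)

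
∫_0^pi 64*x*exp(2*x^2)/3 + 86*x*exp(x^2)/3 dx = -28 + exp(pi^2) + (5 + 4*exp(pi^2))^2/3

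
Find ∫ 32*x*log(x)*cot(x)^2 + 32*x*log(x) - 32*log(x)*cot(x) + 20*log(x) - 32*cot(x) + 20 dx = 4*x*(5 - 8*cot(x))*log(x) + C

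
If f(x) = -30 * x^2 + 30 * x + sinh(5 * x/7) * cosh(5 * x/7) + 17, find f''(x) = 50*sinh(10*x/7)/49 - 60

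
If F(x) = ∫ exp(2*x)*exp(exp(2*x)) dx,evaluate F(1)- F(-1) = -exp(exp(-2))/2 + exp(exp(2))/2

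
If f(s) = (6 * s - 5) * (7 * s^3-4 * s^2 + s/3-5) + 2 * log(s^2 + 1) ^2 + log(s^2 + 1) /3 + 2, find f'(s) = (504*s^5 - 531*s^4 + 636*s^3 - 626*s^2 + 24*s*log(s^2 + 1) + 134*s - 95)/(3*s^2 + 3)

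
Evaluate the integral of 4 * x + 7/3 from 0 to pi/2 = pi*(7 + 3*pi)/6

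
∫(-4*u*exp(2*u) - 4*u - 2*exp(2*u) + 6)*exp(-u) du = -4*(2*u - 1)*sinh(u) + C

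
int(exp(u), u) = exp(u) + C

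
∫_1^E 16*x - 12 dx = 12 + (4 - 2*E)*(-4*E - 2)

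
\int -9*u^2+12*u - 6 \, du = -3*u^3 + 6*u^2 - 6*u + C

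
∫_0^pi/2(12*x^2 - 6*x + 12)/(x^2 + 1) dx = -3*log(1 + pi^2/4) + 6*pi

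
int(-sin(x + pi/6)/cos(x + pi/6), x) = log(cos(x + pi/6)) + C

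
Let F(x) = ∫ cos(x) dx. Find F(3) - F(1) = -sin(1) + sin(3)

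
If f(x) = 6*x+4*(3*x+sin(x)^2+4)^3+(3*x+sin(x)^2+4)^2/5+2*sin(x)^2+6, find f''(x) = 216*x^2*cos(2*x) - 144*x*(1 - cos(2*x))^2 + 432*x*sin(2*x) + 1812*x*cos(2*x)/5 + 864*x - 18*(1 - cos(2*x))^3 - 814*(1 - cos(2*x))^2/5 + 3252*sin(2*x)/5 - 36*sin(4*x) - 6*cos(2*x) + 6324/5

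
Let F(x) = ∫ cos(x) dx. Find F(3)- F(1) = -sin(1) + sin(3)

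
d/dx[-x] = -1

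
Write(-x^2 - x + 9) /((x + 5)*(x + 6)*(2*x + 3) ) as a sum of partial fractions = 11/(21*(2*x + 3)) - 7/(3*(x + 6)) + 11/(7*(x + 5))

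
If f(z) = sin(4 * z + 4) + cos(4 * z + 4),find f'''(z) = 64*sin(4*z + 4) - 64*cos(4*z + 4)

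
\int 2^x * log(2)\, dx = 2^x + C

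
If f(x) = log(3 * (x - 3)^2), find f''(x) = -2/(x^2 - 6*x + 9)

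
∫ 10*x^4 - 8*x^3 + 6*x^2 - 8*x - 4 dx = 2*x^5 - 2*x^4 + 2*x^3 - 4*x^2 - 4*x + C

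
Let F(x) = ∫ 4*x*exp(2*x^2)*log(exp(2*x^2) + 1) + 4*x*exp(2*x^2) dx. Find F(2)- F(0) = -2*log(2) + (1 + exp(8))*log(1 + exp(8))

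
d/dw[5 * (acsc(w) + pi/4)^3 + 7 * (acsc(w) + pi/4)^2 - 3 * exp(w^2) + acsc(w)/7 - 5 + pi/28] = (-672*w^3*sqrt(1 - 1/w^2)*exp(w^2) - 1680*acsc(w)^2 - 840*pi*acsc(w) - 1568*acsc(w) - 392*pi - 105*pi^2 - 16)/(112*w^2*sqrt(1 - 1/w^2))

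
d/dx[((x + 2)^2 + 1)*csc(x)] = (-x^2*cos(x)/sin(x) + 2*x - 4*x*cos(x)/sin(x) + 4 - 5*cos(x)/sin(x))/sin(x)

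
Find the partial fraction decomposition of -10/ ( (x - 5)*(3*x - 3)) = 5/(6*(x - 1)) - 5/(6*(x - 5))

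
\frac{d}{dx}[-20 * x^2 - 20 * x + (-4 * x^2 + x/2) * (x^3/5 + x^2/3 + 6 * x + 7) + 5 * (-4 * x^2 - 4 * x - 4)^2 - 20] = -4*x^4 + 4726*x^3/15 + 817*x^2/2 + 390*x + 287/2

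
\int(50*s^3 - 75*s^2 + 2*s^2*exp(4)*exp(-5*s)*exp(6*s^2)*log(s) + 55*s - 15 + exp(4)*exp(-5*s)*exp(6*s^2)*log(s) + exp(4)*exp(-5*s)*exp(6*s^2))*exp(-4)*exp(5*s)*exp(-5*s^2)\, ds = (-5*s^2 + s*exp(6*s^2 - 5*s + 4)*log(s) + 5*s - 4)*exp(-5*s^2 + 5*s - 4) + C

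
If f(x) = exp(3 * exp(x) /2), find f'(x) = 3*exp(x + 3*exp(x)/2)/2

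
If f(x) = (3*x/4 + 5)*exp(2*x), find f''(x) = 3*x*exp(2*x) + 23*exp(2*x)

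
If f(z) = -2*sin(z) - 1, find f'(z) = -2*cos(z)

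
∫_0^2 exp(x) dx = -1 + exp(2)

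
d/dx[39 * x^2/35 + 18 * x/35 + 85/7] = 78*x/35 + 18/35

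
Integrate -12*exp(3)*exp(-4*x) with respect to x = 3*exp(3 - 4*x) + C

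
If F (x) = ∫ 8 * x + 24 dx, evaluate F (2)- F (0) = 64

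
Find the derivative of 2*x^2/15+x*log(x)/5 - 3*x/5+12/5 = 4*x/15 + log(x)/5 - 2/5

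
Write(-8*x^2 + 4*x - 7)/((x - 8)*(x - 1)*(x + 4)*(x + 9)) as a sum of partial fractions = 691/(850*(x + 9)) - 151/(300*(x + 4)) + 11/(350*(x - 1)) - 487/(1428*(x - 8))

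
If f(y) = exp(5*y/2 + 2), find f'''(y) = 125*exp(5*y/2 + 2)/8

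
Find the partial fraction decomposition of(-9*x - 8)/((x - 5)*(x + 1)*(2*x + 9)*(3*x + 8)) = 432/(1265*(3*x + 8)) - 260/(1463*(2*x + 9)) - 1/(210*(x + 1)) - 53/(2622*(x - 5))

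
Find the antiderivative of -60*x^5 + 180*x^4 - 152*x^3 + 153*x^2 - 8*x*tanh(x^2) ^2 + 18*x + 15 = -10*x^6 + 36*x^5 - 38*x^4 + 51*x^3 + 5*x^2 + 15*x + 4*tanh(x^2) + C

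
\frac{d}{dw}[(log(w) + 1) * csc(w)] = (-w*log(w)*cot(w)*csc(w) - w*cot(w)*csc(w) + csc(w))/w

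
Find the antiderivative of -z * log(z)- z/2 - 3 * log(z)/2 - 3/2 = -z*(z + 3)*log(z)/2 + C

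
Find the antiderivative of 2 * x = x^2 + C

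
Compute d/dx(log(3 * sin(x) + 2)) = 3*cos(x)/(3*sin(x) + 2)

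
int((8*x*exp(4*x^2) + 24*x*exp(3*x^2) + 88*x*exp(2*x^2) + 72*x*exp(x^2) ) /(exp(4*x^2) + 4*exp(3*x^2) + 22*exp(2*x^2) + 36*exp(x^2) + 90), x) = log((exp(2*x^2) + 2*exp(x^2) + 9)^2/9 + 1) + C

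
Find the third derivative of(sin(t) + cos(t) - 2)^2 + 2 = -8*cos(2*t) + 4*sqrt(2)*cos(t + pi/4)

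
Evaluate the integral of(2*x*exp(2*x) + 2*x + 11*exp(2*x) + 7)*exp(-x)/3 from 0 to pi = (2*pi/3 + 3)*(-exp(-pi) + exp(pi))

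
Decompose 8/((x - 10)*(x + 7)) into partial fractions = -8/(17*(x + 7)) + 8/(17*(x - 10))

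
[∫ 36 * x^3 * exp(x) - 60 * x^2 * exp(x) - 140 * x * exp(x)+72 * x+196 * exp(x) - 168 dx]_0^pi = -196 + (4 + 4*pi*exp(pi))*(7 - 3*pi)^2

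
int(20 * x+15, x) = 10*x^2 + 15*x + C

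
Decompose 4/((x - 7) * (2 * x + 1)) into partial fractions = -8/(15*(2*x + 1)) + 4/(15*(x - 7))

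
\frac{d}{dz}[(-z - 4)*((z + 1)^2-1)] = -3*z^2 - 12*z - 8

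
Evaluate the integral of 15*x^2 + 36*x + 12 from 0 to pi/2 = 8 + (-2 + 5*pi/2)*(pi/2 + 2)^2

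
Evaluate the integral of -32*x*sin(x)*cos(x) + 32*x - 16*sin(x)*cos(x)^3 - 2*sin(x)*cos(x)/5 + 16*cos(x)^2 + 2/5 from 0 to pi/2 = -21/5 + pi/5 + 4*pi^2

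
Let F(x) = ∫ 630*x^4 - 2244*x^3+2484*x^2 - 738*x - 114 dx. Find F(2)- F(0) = -24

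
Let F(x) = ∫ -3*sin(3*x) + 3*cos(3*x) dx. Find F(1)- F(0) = -1 + cos(3) + sin(3)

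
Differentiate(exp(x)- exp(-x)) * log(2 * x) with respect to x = (x*exp(2*x)*log(x) + x*exp(2*x)*log(2) + x*log(x) + x*log(2) + exp(2*x) - 1)*exp(-x)/x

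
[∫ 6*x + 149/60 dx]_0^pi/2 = 149*pi/120 + 3*pi^2/4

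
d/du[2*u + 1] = 2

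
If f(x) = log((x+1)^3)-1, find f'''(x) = 6/(x^3 + 3*x^2 + 3*x + 1)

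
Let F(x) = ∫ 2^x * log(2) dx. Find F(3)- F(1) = 6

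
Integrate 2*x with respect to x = x^2 + C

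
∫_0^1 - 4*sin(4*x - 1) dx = cos(3) - cos(1)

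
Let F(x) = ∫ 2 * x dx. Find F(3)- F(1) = 8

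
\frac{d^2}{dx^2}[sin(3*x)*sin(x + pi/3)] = -2*sin(2*x + pi/6) + 8*cos(4*x + pi/3)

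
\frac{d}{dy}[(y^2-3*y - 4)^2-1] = 4*y^3 - 18*y^2 + 2*y + 24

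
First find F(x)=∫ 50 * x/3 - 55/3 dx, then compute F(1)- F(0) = -10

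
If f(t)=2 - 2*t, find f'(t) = -2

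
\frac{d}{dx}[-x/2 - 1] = -1/2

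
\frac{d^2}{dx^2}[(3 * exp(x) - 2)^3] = 243*exp(3*x) - 216*exp(2*x) + 36*exp(x)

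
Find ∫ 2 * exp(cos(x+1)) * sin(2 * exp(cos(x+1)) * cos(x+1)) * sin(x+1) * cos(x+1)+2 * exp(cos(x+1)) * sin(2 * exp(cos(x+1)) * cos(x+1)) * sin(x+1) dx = cos(2*exp(cos(x + 1))*cos(x + 1)) + C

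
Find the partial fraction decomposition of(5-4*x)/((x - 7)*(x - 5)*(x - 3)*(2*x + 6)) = -17/(960*(x + 3)) - 7/(96*(x - 3)) + 15/(64*(x - 5)) - 23/(160*(x - 7))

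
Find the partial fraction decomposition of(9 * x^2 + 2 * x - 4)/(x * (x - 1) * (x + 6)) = 22/(3*(x + 6)) + 1/(x - 1) + 2/(3*x)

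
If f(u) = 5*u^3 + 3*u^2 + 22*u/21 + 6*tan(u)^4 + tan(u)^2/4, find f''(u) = 30*u + 120*tan(u)^6 + 387*tan(u)^4/2 + 74*tan(u)^2 + 13/2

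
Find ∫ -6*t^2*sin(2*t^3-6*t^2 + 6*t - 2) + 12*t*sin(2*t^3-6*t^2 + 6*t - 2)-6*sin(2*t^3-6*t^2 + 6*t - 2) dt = cos(2*(t - 1)^3) + C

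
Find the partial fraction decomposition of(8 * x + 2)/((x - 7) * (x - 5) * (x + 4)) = -10/(33*(x + 4)) - 7/(3*(x - 5)) + 29/(11*(x - 7))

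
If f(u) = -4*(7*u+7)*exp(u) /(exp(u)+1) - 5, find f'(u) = (-28*u*exp(u) - 28*exp(2*u) - 56*exp(u))/(exp(2*u) + 2*exp(u) + 1)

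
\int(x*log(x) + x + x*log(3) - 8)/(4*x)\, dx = (x - 8)*log(3*x)/4 + C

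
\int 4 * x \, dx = 2*x^2 + C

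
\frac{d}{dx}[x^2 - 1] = 2*x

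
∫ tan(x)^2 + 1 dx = tan(x) + C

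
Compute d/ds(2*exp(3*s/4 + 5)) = 3*exp(3*s/4 + 5)/2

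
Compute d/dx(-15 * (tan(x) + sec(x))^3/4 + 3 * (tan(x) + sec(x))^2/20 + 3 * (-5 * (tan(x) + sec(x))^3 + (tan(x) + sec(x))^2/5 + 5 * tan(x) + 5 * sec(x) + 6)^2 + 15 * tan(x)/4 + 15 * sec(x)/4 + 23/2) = 3*(sin(x) + 1)^3*(400*sin(x)^3/cos(x)^2 + 229*sin(x)^2/cos(x) + 600*sin(x)^2/cos(x)^2 - 237*sin(x)/50 - 285*sin(x)/(2*cos(x)) + 200*sin(x)/cos(x)^2 + 253/50 - 253/(2*cos(x)))/cos(x)^5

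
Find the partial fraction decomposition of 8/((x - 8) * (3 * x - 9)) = -8/(15*(x - 3)) + 8/(15*(x - 8))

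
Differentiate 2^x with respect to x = 2^x*log(2)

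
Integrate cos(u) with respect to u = sin(u) + C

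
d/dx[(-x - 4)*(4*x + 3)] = -8*x - 19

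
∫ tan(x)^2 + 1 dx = tan(x) + C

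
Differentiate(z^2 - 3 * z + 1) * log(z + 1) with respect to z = (2*z^2*log(z + 1) + z^2 - z*log(z + 1) - 3*z - 3*log(z + 1) + 1)/(z + 1)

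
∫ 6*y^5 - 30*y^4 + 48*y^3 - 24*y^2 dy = y^6 - 6*y^5 + 12*y^4 - 8*y^3 + C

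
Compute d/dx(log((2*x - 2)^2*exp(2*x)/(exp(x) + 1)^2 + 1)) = (8*x^2*exp(2*x) + 8*x*exp(3*x) - 8*x*exp(2*x) - 8*exp(3*x))/(4*x^2*exp(3*x) + 4*x^2*exp(2*x) - 8*x*exp(3*x) - 8*x*exp(2*x) + 5*exp(3*x) + 7*exp(2*x) + 3*exp(x) + 1)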